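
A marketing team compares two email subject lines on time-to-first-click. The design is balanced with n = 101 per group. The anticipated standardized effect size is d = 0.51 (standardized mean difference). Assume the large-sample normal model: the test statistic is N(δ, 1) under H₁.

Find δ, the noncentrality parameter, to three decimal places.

δ = d·√(n/2) = 0.51 × √(101/2) = 3.6242

δ ≈ 3.624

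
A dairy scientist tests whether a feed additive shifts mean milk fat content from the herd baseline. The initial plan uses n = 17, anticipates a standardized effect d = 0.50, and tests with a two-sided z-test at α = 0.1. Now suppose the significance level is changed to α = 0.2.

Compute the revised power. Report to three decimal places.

Power ≈ 0.783

δ = d·√n = 0.50 × √17 = 2.0616 (unchanged). New critical value: z_{0.1} = 1.282.
Revised power = Φ(δ − 1.282) + Φ(−δ − 1.282) = Φ(0.780) + Φ(-3.343) = 0.7823 + 0.0004 = 0.7827.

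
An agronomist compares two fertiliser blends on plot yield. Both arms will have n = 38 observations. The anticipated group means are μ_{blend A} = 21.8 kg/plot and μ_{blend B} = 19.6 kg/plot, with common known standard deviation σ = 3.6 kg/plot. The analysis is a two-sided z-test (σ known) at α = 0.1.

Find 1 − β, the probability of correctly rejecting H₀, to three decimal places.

Standardized effect: d = |μ_{blend A} − μ_{blend B}| / σ = |21.8 − 19.6| / 3.6 = 0.6111
Noncentrality parameter: δ = d·√(n/2) = 0.6111 × √(38/2) = 2.6638
Critical value for a two-sided test at α = 0.1: z_{α/2} = 1.645.
Power = Φ(δ − 1.645) + Φ(−δ − 1.645) = Φ(1.019) + Φ(-4.309) = 0.8459 + 0.0000 = 0.8459.

Power ≈ 0.846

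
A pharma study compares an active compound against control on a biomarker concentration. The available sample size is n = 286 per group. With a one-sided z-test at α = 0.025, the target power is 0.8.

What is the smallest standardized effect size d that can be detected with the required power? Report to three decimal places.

d ≈ 0.234

Required noncentrality: δ = z_{0.025} + z_{0.20} = 1.960 + 0.842 = 2.802.
δ = d·√(n/2) ⇒ d = δ/√(n/2) = 2.802/√(286/2) = 0.2343.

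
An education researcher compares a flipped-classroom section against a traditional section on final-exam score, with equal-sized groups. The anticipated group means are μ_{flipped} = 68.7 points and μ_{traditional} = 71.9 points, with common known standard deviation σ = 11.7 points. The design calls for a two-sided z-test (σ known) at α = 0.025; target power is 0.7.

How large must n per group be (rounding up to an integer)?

n = 205 per group

Standardized effect: d = |μ_{flipped} − μ_{traditional}| / σ = |68.7 − 71.9| / 11.7 = 0.2735
For power 0.7 need Φ(δ − z_{0.0125}) = 0.7, so δ = z_{0.0125} + z_{0.30} = 2.241 + 0.524 = 2.766.
(For δ > 0 the lower-tail rejection region contributes negligibly to power, so the one-term inversion is standard.)
δ = d·√(n/2) ⇒ n = 2(δ/d)² = 2 × (2.766 / 0.2735)² = 204.52.
Round up to the next whole unit.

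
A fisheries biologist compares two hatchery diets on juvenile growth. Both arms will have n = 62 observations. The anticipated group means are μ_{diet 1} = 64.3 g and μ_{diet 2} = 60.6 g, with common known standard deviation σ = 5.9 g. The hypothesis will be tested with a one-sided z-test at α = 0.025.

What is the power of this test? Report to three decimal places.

Power ≈ 0.937

Standardized effect: d = |μ_{diet 1} − μ_{diet 2}| / σ = |64.3 − 60.6| / 5.9 = 0.6271
Noncentrality parameter: δ = d·√(n/2) = 0.6271 × √(62/2) = 3.4916
One-sided α = 0.025 → critical value z_{0.025} = 1.960.
Power = Φ(δ − 1.960) = Φ(1.532) = 0.9372.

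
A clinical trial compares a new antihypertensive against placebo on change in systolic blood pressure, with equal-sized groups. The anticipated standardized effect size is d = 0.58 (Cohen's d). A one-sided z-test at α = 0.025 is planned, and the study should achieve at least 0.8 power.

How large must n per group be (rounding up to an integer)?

For power 0.8 need Φ(δ − z_{0.025}) = 0.8, so δ = z_{0.025} + z_{0.20} = 1.960 + 0.842 = 2.802.
δ = d·√(n/2) ⇒ n = 2(δ/d)² = 2 × (2.802 / 0.58)² = 46.66.
Round up to the next whole unit.

n = 47 per group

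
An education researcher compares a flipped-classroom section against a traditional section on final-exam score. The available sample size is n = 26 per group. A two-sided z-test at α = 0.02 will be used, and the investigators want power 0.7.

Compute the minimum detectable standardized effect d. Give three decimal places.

d ≈ 0.791

Required noncentrality: δ = z_{0.01} + z_{0.30} = 2.326 + 0.524 = 2.851.
(Lower-tail contribution to power is negligible for δ > 0.)
δ = d·√(n/2) ⇒ d = δ/√(n/2) = 2.851/√(26/2) = 0.7907.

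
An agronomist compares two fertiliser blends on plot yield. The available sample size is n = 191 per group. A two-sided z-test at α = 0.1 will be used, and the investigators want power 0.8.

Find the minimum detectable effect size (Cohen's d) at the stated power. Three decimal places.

d ≈ 0.254

Need Φ(δ − 1.645) = 0.8, so δ = 1.645 + 0.842 = 2.486.
(Lower-tail contribution to power is negligible for δ > 0.)
δ = d·√(n/2) ⇒ d = δ/√(n/2) = 2.486/√(191/2) = 0.2544.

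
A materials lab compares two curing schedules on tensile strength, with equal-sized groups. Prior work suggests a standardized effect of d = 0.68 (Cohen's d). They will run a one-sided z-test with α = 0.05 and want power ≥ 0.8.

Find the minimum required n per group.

For power 0.8 need Φ(δ − z_{0.05}) = 0.8, so δ = z_{0.05} + z_{0.20} = 1.645 + 0.842 = 2.486.
δ = d·√(n/2) ⇒ n = 2(δ/d)² = 2 × (2.486 / 0.68)² = 26.74.
Rounding up, n = 27 per group.

n = 27 per group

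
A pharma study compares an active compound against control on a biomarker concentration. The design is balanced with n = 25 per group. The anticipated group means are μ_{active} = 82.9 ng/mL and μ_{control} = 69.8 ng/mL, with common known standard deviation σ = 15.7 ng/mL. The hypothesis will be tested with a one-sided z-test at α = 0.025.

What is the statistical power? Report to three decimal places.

Standardized effect: d = |μ_{active} − μ_{control}| / σ = |82.9 − 69.8| / 15.7 = 0.8344
Noncentrality parameter: δ = d·√(n/2) = 0.8344 × √(25/2) = 2.9500
Critical value for a one-sided test at α = 0.025: z_α = 1.960.
Power = P(Z > 1.960 − δ) = Φ(0.990) = 0.8389.

Power ≈ 0.839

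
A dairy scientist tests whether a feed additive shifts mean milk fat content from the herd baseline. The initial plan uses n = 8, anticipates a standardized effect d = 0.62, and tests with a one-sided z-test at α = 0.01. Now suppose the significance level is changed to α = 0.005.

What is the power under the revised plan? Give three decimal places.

δ = d·√n = 0.62 × √8 = 1.7536 (unchanged). New critical value: z_{0.005} = 2.576.
Revised power = P(Z > 2.576 − δ) = Φ(-0.822) = 0.2055.

Power ≈ 0.205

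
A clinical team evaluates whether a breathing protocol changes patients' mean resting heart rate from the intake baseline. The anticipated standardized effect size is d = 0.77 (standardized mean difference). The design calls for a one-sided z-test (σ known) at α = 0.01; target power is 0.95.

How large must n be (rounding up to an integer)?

For power 0.95 need Φ(δ − z_{0.01}) = 0.95, so δ = z_{0.01} + z_{0.05} = 2.326 + 1.645 = 3.971.
δ = d·√n ⇒ n = (δ/d)² = (3.971 / 0.77)² = 26.60.
Round up to the next whole unit.

n = 27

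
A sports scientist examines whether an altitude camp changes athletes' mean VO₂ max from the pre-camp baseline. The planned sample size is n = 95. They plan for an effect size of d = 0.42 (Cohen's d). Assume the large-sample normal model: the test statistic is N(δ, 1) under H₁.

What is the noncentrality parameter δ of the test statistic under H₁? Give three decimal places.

The noncentrality parameter scales effect size by the design's sample-size factor: δ = d·√n = 0.42 × √95 = 4.0937

δ ≈ 4.094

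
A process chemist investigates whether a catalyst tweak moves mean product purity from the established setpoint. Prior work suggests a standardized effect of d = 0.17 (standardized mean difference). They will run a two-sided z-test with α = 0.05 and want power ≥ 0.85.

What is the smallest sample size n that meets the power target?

n = 311

For power 0.85 need Φ(δ − z_{0.025}) = 0.85, so δ = z_{0.025} + z_{0.15} = 1.960 + 1.036 = 2.996.
(For δ > 0 the lower-tail rejection region contributes negligibly to power, so the one-term inversion is standard.)
δ = d·√n ⇒ n = (δ/d)² = (2.996 / 0.17)² = 310.67.
Round up to the next whole unit.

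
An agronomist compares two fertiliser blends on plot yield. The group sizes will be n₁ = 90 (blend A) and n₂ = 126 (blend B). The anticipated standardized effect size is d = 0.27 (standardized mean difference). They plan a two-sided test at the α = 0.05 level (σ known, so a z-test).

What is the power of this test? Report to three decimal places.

Power ≈ 0.499

Noncentrality parameter: δ = d / √(1/n₁ + 1/n₂) = 0.27 / √(1/90 + 1/126) = 1.9563
Critical value for a two-sided test at α = 0.05: z_{α/2} = 1.960.
Power = Φ(δ − 1.960) + Φ(−δ − 1.960) = Φ(-0.004) + Φ(-3.916) = 0.4986 + 0.0000 = 0.4986.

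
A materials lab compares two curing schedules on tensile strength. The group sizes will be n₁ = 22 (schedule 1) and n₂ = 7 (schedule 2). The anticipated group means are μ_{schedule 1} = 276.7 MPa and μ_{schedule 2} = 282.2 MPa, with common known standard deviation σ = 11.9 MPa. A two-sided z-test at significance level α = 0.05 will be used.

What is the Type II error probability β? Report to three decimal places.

β ≈ 0.813

Standardized effect: d = |μ_{schedule 1} − μ_{schedule 2}| / σ = |276.7 − 282.2| / 11.9 = 0.4622
Noncentrality parameter: δ = d / √(1/n₁ + 1/n₂) = 0.4622 / √(1/22 + 1/7) = 1.0651
Critical value for a two-sided test at α = 0.05: z_{α/2} = 1.960.
Power = Φ(δ − 1.960) + Φ(−δ − 1.960) = Φ(-0.895) + Φ(-3.025) = 0.1854 + 0.0012 = 0.1867.
Type II error: β = 1 − power = 1 − 0.1867 = 0.8133.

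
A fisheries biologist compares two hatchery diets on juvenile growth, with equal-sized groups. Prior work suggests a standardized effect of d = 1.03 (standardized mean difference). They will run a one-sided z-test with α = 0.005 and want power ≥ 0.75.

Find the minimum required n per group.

n = 20 per group

For power 0.75 need Φ(δ − z_{0.005}) = 0.75, so δ = z_{0.005} + z_{0.25} = 2.576 + 0.674 = 3.250.
δ = d·√(n/2) ⇒ n = 2(δ/d)² = 2 × (3.250 / 1.03)² = 19.92.
Rounding up, n = 20 per group.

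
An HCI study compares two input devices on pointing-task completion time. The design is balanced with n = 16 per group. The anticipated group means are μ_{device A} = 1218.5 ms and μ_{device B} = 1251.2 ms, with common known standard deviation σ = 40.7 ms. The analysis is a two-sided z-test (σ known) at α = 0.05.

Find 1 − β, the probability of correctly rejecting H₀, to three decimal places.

Power ≈ 0.623

Standardized effect: d = |μ_{device A} − μ_{device B}| / σ = |1218.5 − 1251.2| / 40.7 = 0.8034
Noncentrality parameter: δ = d·√(n/2) = 0.8034 × √(16/2) = 2.2725
Two-sided α = 0.05 → critical value z_{0.025} = 1.960.
Power = Φ(δ − 1.960) + Φ(−δ − 1.960) = Φ(0.313) + Φ(-4.232) = 0.6227 + 0.0000 = 0.6227.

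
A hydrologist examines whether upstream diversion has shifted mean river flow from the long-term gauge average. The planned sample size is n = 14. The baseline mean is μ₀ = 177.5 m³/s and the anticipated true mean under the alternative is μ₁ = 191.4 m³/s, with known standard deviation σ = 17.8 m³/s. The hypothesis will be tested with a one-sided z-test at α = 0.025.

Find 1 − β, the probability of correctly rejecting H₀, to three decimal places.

Standardized effect: d = |μ₁ − μ₀| / σ = |191.4 − 177.5| / 17.8 = 0.7809
Noncentrality parameter: δ = d·√n = 0.7809 × √14 = 2.9219
Critical value for a one-sided test at α = 0.025: z_α = 1.960.
Power = Φ(δ − 1.960) = Φ(0.962) = 0.8319.

Power ≈ 0.832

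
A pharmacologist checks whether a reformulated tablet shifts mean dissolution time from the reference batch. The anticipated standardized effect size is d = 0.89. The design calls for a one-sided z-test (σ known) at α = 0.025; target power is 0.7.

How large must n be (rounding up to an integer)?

Set Φ(δ − 1.960) = 0.7; then δ − 1.960 = Φ⁻¹(0.7) = 0.524, giving δ = 2.484.
δ = d·√n ⇒ n = (δ/d)² = (2.484 / 0.89)² = 7.79.
Round up to the next whole unit.

n = 8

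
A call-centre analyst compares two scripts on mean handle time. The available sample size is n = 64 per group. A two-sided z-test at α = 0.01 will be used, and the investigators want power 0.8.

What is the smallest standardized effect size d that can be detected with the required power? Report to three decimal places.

Need Φ(δ − 2.576) = 0.8, so δ = 2.576 + 0.842 = 3.417.
(Lower-tail contribution to power is negligible for δ > 0.)
δ = d·√(n/2) ⇒ d = δ/√(n/2) = 3.417/√(64/2) = 0.6041.

d ≈ 0.604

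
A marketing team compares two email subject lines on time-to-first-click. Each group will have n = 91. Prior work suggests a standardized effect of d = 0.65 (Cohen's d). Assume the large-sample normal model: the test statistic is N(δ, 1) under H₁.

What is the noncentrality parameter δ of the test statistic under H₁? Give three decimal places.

δ ≈ 4.384

δ = d·√(n/2) = 0.65 × √(91/2) = 4.3845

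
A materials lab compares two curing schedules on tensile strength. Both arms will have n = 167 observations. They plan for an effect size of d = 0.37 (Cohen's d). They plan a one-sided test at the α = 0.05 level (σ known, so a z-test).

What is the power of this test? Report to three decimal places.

Noncentrality parameter: δ = d·√(n/2) = 0.37 × √(167/2) = 3.3810
Critical value for a one-sided test at α = 0.05: z_α = 1.645.
Power = Φ(δ − 1.645) = Φ(1.736) = 0.9587.

Power ≈ 0.959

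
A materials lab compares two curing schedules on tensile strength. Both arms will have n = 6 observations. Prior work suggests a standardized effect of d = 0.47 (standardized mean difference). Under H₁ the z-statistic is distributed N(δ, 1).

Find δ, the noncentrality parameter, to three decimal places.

δ = d·√(n/2) = 0.47 × √(6/2) = 0.8141

δ ≈ 0.814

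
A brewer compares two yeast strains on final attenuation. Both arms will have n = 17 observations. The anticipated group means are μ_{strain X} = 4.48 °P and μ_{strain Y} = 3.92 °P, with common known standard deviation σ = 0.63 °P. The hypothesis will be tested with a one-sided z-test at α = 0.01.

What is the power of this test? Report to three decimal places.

Standardized effect: d = |μ_{strain X} − μ_{strain Y}| / σ = |4.48 − 3.92| / 0.63 = 0.8889
Noncentrality parameter: δ = d·√(n/2) = 0.8889 × √(17/2) = 2.5915
One-sided α = 0.01 → critical value z_{0.01} = 2.326.
Power = Φ(δ − 2.326) = Φ(0.265) = 0.6046.

Power ≈ 0.605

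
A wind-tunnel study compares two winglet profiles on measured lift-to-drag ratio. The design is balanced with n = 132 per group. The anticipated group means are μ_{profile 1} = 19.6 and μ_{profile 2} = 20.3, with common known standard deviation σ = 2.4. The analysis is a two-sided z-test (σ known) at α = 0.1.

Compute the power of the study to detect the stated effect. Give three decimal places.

Power ≈ 0.766

Standardized effect: d = |μ_{profile 1} − μ_{profile 2}| / σ = |19.6 − 20.3| / 2.4 = 0.2917
Noncentrality parameter: δ = d·√(n/2) = 0.2917 × √(132/2) = 2.3695
Two-sided α = 0.1 → critical value z_{0.05} = 1.645.
Power = Φ(δ − 1.645) + Φ(−δ − 1.645) = Φ(0.725) + Φ(-4.014) = 0.7657 + 0.0000 = 0.7657.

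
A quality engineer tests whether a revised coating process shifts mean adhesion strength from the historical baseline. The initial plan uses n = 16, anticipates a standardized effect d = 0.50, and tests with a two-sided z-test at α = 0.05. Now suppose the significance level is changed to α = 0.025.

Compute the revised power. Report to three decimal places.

Power ≈ 0.405

δ = d·√n = 0.50 × √16 = 2.0000 (unchanged). New critical value: z_{0.0125} = 2.241.
Revised power = Φ(δ − 2.241) + Φ(−δ − 2.241) = Φ(-0.241) + Φ(-4.241) = 0.4046 + 0.0000 = 0.4046.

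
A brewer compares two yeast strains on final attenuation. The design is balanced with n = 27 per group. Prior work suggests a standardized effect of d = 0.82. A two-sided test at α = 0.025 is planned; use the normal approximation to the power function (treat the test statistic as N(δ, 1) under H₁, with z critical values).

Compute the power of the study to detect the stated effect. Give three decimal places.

Noncentrality parameter: δ = d·√(n/2) = 0.82 × √(27/2) = 3.0129
Critical value for a two-sided test at α = 0.025: z_{α/2} = 2.241.
Power = Φ(δ − 2.241) + Φ(−δ − 2.241) = Φ(0.771) + Φ(-5.254) = 0.7798 + 0.0000 = 0.7798.

Power ≈ 0.780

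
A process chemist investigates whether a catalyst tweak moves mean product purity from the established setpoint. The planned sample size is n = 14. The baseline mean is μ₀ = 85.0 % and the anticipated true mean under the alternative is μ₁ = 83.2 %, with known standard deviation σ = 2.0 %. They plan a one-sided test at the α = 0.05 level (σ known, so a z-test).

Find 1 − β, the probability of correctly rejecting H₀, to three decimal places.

Power ≈ 0.958

Standardized effect: d = |μ₁ − μ₀| / σ = |83.2 − 85.0| / 2.0 = 0.9000
Noncentrality parameter: δ = d·√n = 0.9000 × √14 = 3.3675
One-sided α = 0.05 → critical value z_{0.05} = 1.645.
Power = P(Z > 1.645 − δ) = Φ(1.723) = 0.9575.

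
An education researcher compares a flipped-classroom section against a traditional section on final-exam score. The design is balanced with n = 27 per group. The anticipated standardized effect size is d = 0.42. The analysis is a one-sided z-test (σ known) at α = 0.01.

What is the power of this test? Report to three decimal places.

Noncentrality parameter: λ = d·√(n/2) = 0.42 × √(27/2) = 1.5432
Critical value for a one-sided test at α = 0.01: z_α = 2.326.
Power = P(Z > 2.326 − λ) = Φ(-0.783) = 0.2168.

Power ≈ 0.217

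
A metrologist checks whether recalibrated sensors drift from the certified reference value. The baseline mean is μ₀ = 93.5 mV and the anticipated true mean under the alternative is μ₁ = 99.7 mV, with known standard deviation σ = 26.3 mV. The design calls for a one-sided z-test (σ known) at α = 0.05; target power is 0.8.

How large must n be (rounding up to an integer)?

Standardized effect: d = |μ₁ − μ₀| / σ = |99.7 − 93.5| / 26.3 = 0.2357
For power 0.8 need Φ(δ − z_{0.05}) = 0.8, so δ = z_{0.05} + z_{0.20} = 1.645 + 0.842 = 2.486.
δ = d·√n ⇒ n = (δ/d)² = (2.486 / 0.2357)² = 111.25.
Round up to the next whole unit.

n = 112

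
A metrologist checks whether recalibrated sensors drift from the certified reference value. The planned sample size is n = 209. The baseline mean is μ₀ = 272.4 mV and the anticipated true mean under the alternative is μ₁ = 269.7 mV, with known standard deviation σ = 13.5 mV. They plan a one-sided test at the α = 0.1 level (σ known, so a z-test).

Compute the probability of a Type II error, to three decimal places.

Standardized effect: d = |μ₁ − μ₀| / σ = |269.7 − 272.4| / 13.5 = 0.2000
Noncentrality parameter: λ = d·√n = 0.2000 × √209 = 2.8914
One-sided α = 0.1 → critical value z_{0.1} = 1.282.
Power = P(Z > 1.282 − λ) = Φ(1.610) = 0.9463.
Type II error: β = 1 − power = 1 − 0.9463 = 0.0537.

β ≈ 0.054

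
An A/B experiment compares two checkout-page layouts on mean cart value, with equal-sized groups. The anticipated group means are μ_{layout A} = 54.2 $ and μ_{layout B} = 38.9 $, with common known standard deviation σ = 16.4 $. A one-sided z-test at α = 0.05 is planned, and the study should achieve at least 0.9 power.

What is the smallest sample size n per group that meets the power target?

n = 20 per group

Standardized effect: d = |μ_{layout A} − μ_{layout B}| / σ = |54.2 − 38.9| / 16.4 = 0.9329
Set Φ(δ − 1.645) = 0.9; then δ − 1.645 = Φ⁻¹(0.9) = 1.282, giving δ = 2.926.
δ = d·√(n/2) ⇒ n = 2(δ/d)² = 2 × (2.926 / 0.9329)² = 19.68.
Rounding up, n = 20 per group.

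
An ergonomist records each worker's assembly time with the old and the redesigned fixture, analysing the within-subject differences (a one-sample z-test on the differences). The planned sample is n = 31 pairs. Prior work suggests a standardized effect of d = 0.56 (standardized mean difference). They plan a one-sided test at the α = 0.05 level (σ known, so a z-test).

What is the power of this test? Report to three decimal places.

Power ≈ 0.930

Noncentrality parameter: δ = d·√n = 0.56 × √31 = 3.1179
Critical value for a one-sided test at α = 0.05: z_α = 1.645.
Power = Φ(δ − 1.645) = Φ(1.473) = 0.9296.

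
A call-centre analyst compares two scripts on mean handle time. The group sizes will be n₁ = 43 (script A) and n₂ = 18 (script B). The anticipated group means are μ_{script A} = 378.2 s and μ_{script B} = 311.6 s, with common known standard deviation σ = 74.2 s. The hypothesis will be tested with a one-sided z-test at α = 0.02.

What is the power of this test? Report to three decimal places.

Power ≈ 0.874

Standardized effect: d = |μ_{script A} − μ_{script B}| / σ = |378.2 − 311.6| / 74.2 = 0.8976
Noncentrality parameter: δ = d / √(1/n₁ + 1/n₂) = 0.8976 / √(1/43 + 1/18) = 3.1972
One-sided α = 0.02 → critical value z_{0.02} = 2.054.
Power = P(Z > 2.054 − δ) = Φ(1.143) = 0.8736.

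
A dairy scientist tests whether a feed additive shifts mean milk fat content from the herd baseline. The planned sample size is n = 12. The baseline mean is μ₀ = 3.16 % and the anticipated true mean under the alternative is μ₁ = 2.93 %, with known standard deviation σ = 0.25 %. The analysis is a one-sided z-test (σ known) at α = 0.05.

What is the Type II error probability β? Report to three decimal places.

Standardized effect: d = |μ₁ − μ₀| / σ = |2.93 − 3.16| / 0.25 = 0.9200
Noncentrality parameter: δ = d·√n = 0.9200 × √12 = 3.1870
One-sided α = 0.05 → critical value z_{0.05} = 1.645.
Power = Φ(δ − 1.645) = Φ(1.542) = 0.9385.
Type II error: β = 1 − power = 1 − 0.9385 = 0.0615.

β ≈ 0.062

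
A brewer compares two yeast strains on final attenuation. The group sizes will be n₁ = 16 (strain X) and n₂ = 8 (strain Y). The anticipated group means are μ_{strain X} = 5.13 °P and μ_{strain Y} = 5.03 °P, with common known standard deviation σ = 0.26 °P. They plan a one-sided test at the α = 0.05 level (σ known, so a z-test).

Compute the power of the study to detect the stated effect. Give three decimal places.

Power ≈ 0.225

Standardized effect: d = |μ_{strain X} − μ_{strain Y}| / σ = |5.13 − 5.03| / 0.26 = 0.3846
Noncentrality parameter: δ = d / √(1/n₁ + 1/n₂) = 0.3846 / √(1/16 + 1/8) = 0.8882
Critical value for a one-sided test at α = 0.05: z_α = 1.645.
Power = P(Z > 1.645 − δ) = Φ(-0.757) = 0.2246.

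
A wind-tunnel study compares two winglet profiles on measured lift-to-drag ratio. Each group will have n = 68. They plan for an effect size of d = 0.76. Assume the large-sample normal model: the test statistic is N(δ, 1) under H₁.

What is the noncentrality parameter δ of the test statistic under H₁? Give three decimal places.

δ ≈ 4.432

The noncentrality parameter scales effect size by the design's sample-size factor: δ = d·√(n/2) = 0.76 × √(68/2) = 4.4315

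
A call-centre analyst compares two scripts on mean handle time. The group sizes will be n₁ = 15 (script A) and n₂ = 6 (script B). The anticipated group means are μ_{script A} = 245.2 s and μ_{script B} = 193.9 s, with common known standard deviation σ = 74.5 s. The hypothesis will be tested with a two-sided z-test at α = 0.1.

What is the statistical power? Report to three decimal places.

Standardized effect: d = |μ_{script A} − μ_{script B}| / σ = |245.2 − 193.9| / 74.5 = 0.6886
Noncentrality parameter: δ = d / √(1/n₁ + 1/n₂) = 0.6886 / √(1/15 + 1/6) = 1.4255
Critical value for a two-sided test at α = 0.1: z_{α/2} = 1.645.
Power = Φ(δ − 1.645) + Φ(−δ − 1.645) = Φ(-0.219) + Φ(-3.070) = 0.4132 + 0.0011 = 0.4143.

Power ≈ 0.414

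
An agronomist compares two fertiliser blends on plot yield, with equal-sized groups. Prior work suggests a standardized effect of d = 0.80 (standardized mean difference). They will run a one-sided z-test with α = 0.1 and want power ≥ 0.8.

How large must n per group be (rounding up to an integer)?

n = 15 per group

For power 0.8 need Φ(δ − z_{0.1}) = 0.8, so δ = z_{0.1} + z_{0.20} = 1.282 + 0.842 = 2.123.
δ = d·√(n/2) ⇒ n = 2(δ/d)² = 2 × (2.123 / 0.80)² = 14.09.
Round up to the next whole unit.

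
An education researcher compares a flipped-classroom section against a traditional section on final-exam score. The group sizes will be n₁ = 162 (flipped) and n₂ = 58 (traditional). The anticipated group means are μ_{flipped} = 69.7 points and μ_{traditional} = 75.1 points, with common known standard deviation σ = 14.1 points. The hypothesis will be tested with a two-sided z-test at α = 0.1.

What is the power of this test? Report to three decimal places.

Standardized effect: d = |μ_{flipped} − μ_{traditional}| / σ = |69.7 − 75.1| / 14.1 = 0.3830
Noncentrality parameter: δ = d / √(1/n₁ + 1/n₂) = 0.3830 / √(1/162 + 1/58) = 2.5028
Two-sided α = 0.1 → critical value z_{0.05} = 1.645.
Power = Φ(δ − 1.645) + Φ(−δ − 1.645) = Φ(0.858) + Φ(-4.148) = 0.8046 + 0.0000 = 0.8046.

Power ≈ 0.805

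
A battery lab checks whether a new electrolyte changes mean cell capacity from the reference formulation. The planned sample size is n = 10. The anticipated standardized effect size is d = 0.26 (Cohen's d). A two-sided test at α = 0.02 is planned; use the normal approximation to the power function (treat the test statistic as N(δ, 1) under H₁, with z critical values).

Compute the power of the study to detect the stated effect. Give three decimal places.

Power ≈ 0.067

Noncentrality parameter: δ = d·√n = 0.26 × √10 = 0.8222
Two-sided α = 0.02 → critical value z_{0.01} = 2.326.
Power = Φ(δ − 2.326) + Φ(−δ − 2.326) = Φ(-1.504) + Φ(-3.149) = 0.0663 + 0.0008 = 0.0671.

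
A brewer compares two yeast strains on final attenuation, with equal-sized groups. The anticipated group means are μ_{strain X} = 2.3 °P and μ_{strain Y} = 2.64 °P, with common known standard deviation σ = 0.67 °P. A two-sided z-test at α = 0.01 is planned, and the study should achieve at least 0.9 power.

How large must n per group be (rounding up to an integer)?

Standardized effect: d = |μ_{strain X} − μ_{strain Y}| / σ = |2.3 − 2.64| / 0.67 = 0.5075
For power 0.9 need Φ(δ − z_{0.005}) = 0.9, so δ = z_{0.005} + z_{0.10} = 2.576 + 1.282 = 3.857.
(For δ > 0 the lower-tail rejection region contributes negligibly to power, so the one-term inversion is standard.)
δ = d·√(n/2) ⇒ n = 2(δ/d)² = 2 × (3.857 / 0.5075)² = 115.56.
Rounding up, n = 116 per group.

n = 116 per group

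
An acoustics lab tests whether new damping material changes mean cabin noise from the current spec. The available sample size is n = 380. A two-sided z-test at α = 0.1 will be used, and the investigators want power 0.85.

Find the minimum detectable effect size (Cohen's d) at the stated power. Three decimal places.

Required noncentrality: δ = z_{0.05} + z_{0.15} = 1.645 + 1.036 = 2.681.
(Lower-tail contribution to power is negligible for δ > 0.)
δ = d·√n ⇒ d = δ/√n = 2.681/√380 = 0.1375.

d ≈ 0.138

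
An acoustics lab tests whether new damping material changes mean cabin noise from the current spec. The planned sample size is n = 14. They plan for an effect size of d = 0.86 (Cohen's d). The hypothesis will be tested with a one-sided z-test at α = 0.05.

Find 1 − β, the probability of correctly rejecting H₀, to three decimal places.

Power ≈ 0.942

Noncentrality parameter: δ = d·√n = 0.86 × √14 = 3.2178
One-sided α = 0.05 → critical value z_{0.05} = 1.645.
Power = P(Z > 1.645 − δ) = Φ(1.573) = 0.9421.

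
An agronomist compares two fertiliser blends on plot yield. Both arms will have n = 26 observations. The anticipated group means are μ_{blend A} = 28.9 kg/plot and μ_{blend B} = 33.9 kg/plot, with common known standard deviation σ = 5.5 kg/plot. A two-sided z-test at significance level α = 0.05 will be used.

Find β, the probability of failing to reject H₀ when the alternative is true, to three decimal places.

Standardized effect: d = |μ_{blend A} − μ_{blend B}| / σ = |28.9 − 33.9| / 5.5 = 0.9091
Noncentrality parameter: δ = d·√(n/2) = 0.9091 × √(26/2) = 3.2778
Two-sided α = 0.05 → critical value z_{0.025} = 1.960.
Power = Φ(δ − 1.960) + Φ(−δ − 1.960) = Φ(1.318) + Φ(-5.238) = 0.9062 + 0.0000 = 0.9062.
Type II error: β = 1 − power = 1 − 0.9062 = 0.0938.

β ≈ 0.094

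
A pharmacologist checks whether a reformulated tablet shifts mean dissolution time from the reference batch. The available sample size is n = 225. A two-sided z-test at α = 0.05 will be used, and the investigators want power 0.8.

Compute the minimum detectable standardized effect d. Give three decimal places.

Required noncentrality: δ = z_{0.025} + z_{0.20} = 1.960 + 0.842 = 2.802.
(Lower-tail contribution to power is negligible for δ > 0.)
δ = d·√n ⇒ d = δ/√n = 2.802/√225 = 0.1868.

d ≈ 0.187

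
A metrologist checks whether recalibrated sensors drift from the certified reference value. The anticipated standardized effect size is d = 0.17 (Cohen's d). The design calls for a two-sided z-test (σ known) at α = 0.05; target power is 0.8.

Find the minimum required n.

n = 272

Set Φ(δ − 1.960) = 0.8; then δ − 1.960 = Φ⁻¹(0.8) = 0.842, giving δ = 2.802.
(For δ > 0 the lower-tail rejection region contributes negligibly to power, so the one-term inversion is standard.)
δ = d·√n ⇒ n = (δ/d)² = (2.802 / 0.17)² = 271.59.
Round up to the next whole unit.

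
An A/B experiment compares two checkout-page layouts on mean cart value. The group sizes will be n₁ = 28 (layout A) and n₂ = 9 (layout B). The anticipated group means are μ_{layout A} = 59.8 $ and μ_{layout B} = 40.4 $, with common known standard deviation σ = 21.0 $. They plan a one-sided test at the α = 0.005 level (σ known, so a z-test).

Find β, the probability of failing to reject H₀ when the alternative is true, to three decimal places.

β ≈ 0.565

Standardized effect: d = |μ_{layout A} − μ_{layout B}| / σ = |59.8 − 40.4| / 21.0 = 0.9238
Noncentrality parameter: δ = d / √(1/n₁ + 1/n₂) = 0.9238 / √(1/28 + 1/9) = 2.4109
One-sided α = 0.005 → critical value z_{0.005} = 2.576.
Power = Φ(δ − 2.576) = Φ(-0.165) = 0.4345.
Type II error: β = 1 − power = 1 − 0.4345 = 0.5655.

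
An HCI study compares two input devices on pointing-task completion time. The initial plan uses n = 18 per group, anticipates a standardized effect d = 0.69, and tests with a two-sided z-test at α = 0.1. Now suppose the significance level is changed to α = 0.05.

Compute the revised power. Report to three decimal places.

Power ≈ 0.544

δ = d·√(n/2) = 0.69 × √(18/2) = 2.0700 (unchanged). New critical value: z_{0.025} = 1.960.
Revised power = Φ(δ − 1.960) + Φ(−δ − 1.960) = Φ(0.110) + Φ(-4.030) = 0.5438 + 0.0000 = 0.5438.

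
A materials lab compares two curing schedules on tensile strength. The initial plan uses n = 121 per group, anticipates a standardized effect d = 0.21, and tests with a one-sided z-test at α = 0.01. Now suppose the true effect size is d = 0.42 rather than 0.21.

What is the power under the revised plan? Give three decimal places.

With d = 0.42: δ = d·√(n/2) = 0.42 × √(121/2) = 3.2668. Critical value z_{0.01} = 2.326.
Revised power = P(Z > 2.326 − δ) = Φ(0.940) = 0.8265.

Power ≈ 0.827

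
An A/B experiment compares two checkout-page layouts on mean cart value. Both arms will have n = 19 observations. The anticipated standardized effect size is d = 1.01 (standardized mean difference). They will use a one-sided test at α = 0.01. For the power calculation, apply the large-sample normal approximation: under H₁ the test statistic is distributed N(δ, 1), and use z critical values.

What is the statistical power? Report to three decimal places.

Noncentrality parameter: δ = d·√(n/2) = 1.01 × √(19/2) = 3.1130
One-sided α = 0.01 → critical value z_{0.01} = 2.326.
Power = P(Z > 2.326 − δ) = Φ(0.787) = 0.7843.

Power ≈ 0.784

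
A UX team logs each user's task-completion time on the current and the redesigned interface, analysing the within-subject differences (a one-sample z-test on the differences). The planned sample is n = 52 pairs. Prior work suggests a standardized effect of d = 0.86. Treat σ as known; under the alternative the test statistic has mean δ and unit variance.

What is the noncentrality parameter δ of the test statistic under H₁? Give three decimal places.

The noncentrality parameter scales effect size by the design's sample-size factor: δ = d·√n = 0.86 × √52 = 6.2015

δ ≈ 6.202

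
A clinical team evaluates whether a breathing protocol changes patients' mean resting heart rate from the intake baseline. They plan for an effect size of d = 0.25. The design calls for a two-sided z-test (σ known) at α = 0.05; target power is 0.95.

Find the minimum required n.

n = 208

Set Φ(δ − 1.960) = 0.95; then δ − 1.960 = Φ⁻¹(0.95) = 1.645, giving δ = 3.605.
(The Φ(−δ − z_{α/2}) term is vanishingly small for δ > 0 and is dropped in the standard sample-size formula.)
δ = d·√n ⇒ n = (δ/d)² = (3.605 / 0.25)² = 207.92.
Round up to the next whole unit.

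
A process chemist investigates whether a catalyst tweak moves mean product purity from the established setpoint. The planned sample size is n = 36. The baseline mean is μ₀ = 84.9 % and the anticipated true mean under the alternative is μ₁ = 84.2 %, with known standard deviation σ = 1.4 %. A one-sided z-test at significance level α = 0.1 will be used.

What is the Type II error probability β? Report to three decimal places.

β ≈ 0.043

Standardized effect: d = |μ₁ − μ₀| / σ = |84.2 − 84.9| / 1.4 = 0.5000
Noncentrality parameter: δ = d·√n = 0.5000 × √36 = 3.0000
Critical value for a one-sided test at α = 0.1: z_α = 1.282.
Power = P(Z > 1.282 − δ) = Φ(1.718) = 0.9571.
Type II error: β = 1 − power = 1 − 0.9571 = 0.0429.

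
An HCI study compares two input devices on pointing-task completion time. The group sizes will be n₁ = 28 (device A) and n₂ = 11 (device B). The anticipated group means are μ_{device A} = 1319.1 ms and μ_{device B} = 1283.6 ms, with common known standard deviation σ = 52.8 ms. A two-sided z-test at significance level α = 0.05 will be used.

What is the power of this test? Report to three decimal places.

Standardized effect: d = |μ_{device A} − μ_{device B}| / σ = |1319.1 − 1283.6| / 52.8 = 0.6723
Noncentrality parameter: δ = d / √(1/n₁ + 1/n₂) = 0.6723 / √(1/28 + 1/11) = 1.8895
Two-sided α = 0.05 → critical value z_{0.025} = 1.960.
Power = Φ(δ − 1.960) + Φ(−δ − 1.960) = Φ(-0.071) + Φ(-3.849) = 0.4719 + 0.0001 = 0.4720.

Power ≈ 0.472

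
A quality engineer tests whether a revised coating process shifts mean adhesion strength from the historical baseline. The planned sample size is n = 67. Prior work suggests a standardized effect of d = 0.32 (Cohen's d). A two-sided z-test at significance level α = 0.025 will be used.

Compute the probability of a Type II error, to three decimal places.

β ≈ 0.353

Noncentrality parameter: δ = d·√n = 0.32 × √67 = 2.6193
Critical value for a two-sided test at α = 0.025: z_{α/2} = 2.241.
Power = Φ(δ − 2.241) + Φ(−δ − 2.241) = Φ(0.378) + Φ(-4.861) = 0.6473 + 0.0000 = 0.6473.
Type II error: β = 1 − power = 1 − 0.6473 = 0.3527.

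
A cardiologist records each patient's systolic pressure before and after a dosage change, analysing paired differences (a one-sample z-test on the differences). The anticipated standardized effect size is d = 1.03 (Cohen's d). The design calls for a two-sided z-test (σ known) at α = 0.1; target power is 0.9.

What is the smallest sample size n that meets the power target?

Set Φ(δ − 1.645) = 0.9; then δ − 1.645 = Φ⁻¹(0.9) = 1.282, giving δ = 2.926.
(Ignoring the negligible lower-tail rejection probability gives the usual closed-form inversion.)
δ = d·√n ⇒ n = (δ/d)² = (2.926 / 1.03)² = 8.07.
Rounding up, n = 9.

n = 9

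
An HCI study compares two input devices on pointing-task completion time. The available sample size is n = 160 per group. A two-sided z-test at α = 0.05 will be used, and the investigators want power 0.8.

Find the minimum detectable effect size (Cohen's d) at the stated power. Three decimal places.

Required noncentrality: δ = z_{0.025} + z_{0.20} = 1.960 + 0.842 = 2.802.
(The second rejection-region term Φ(−δ − z_{α/2}) is negligible and dropped.)
δ = d·√(n/2) ⇒ d = δ/√(n/2) = 2.802/√(160/2) = 0.3132.

d ≈ 0.313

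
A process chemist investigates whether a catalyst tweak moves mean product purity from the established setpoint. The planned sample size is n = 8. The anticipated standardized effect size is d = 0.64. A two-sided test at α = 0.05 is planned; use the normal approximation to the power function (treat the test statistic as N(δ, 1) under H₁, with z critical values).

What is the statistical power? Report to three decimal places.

Noncentrality parameter: δ = d·√n = 0.64 × √8 = 1.8102
Critical value for a two-sided test at α = 0.05: z_{α/2} = 1.960.
Power = Φ(δ − 1.960) + Φ(−δ − 1.960) = Φ(-0.150) + Φ(-3.770) = 0.4405 + 0.0001 = 0.4406.

Power ≈ 0.441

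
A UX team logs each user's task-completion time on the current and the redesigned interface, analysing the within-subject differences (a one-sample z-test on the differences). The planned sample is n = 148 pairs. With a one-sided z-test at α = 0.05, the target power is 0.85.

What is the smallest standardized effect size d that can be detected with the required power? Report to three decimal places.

Need Φ(δ − 1.645) = 0.85, so δ = 1.645 + 1.036 = 2.681.
δ = d·√n ⇒ d = δ/√n = 2.681/√148 = 0.2204.

d ≈ 0.220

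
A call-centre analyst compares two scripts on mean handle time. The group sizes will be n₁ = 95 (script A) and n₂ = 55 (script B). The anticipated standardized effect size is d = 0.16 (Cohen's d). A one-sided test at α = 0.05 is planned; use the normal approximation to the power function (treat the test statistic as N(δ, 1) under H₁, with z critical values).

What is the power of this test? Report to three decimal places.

Noncentrality parameter: δ = d / √(1/n₁ + 1/n₂) = 0.16 / √(1/95 + 1/55) = 0.9443
One-sided α = 0.05 → critical value z_{0.05} = 1.645.
Power = P(Z > 1.645 − δ) = Φ(-0.701) = 0.2418.

Power ≈ 0.242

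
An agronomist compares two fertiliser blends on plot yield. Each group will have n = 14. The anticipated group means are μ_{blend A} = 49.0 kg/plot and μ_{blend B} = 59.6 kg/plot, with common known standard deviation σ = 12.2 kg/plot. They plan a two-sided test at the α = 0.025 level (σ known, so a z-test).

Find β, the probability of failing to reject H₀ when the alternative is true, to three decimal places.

Standardized effect: d = |μ_{blend A} − μ_{blend B}| / σ = |49.0 − 59.6| / 12.2 = 0.8689
Noncentrality parameter: δ = d·√(n/2) = 0.8689 × √(14/2) = 2.2988
Two-sided α = 0.025 → critical value z_{0.0125} = 2.241.
Power = Φ(δ − 2.241) + Φ(−δ − 2.241) = Φ(0.057) + Φ(-4.540) = 0.5229 + 0.0000 = 0.5229.
Type II error: β = 1 − power = 1 − 0.5229 = 0.4771.

β ≈ 0.477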